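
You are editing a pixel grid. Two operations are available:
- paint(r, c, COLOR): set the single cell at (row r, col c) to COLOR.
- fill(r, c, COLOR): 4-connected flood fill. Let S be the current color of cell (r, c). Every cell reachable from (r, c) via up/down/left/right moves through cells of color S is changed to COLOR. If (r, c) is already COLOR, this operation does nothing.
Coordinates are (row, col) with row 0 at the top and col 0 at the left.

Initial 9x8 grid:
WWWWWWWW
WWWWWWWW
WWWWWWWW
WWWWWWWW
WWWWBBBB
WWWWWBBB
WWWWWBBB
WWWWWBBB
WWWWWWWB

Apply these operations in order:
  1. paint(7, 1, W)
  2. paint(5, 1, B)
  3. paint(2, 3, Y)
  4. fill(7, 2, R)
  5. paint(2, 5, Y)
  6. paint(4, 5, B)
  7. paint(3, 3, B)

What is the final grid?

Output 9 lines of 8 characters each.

After op 1 paint(7,1,W):
WWWWWWWW
WWWWWWWW
WWWWWWWW
WWWWWWWW
WWWWBBBB
WWWWWBBB
WWWWWBBB
WWWWWBBB
WWWWWWWB
After op 2 paint(5,1,B):
WWWWWWWW
WWWWWWWW
WWWWWWWW
WWWWWWWW
WWWWBBBB
WBWWWBBB
WWWWWBBB
WWWWWBBB
WWWWWWWB
After op 3 paint(2,3,Y):
WWWWWWWW
WWWWWWWW
WWWYWWWW
WWWWWWWW
WWWWBBBB
WBWWWBBB
WWWWWBBB
WWWWWBBB
WWWWWWWB
After op 4 fill(7,2,R) [56 cells changed]:
RRRRRRRR
RRRRRRRR
RRRYRRRR
RRRRRRRR
RRRRBBBB
RBRRRBBB
RRRRRBBB
RRRRRBBB
RRRRRRRB
After op 5 paint(2,5,Y):
RRRRRRRR
RRRRRRRR
RRRYRYRR
RRRRRRRR
RRRRBBBB
RBRRRBBB
RRRRRBBB
RRRRRBBB
RRRRRRRB
After op 6 paint(4,5,B):
RRRRRRRR
RRRRRRRR
RRRYRYRR
RRRRRRRR
RRRRBBBB
RBRRRBBB
RRRRRBBB
RRRRRBBB
RRRRRRRB
After op 7 paint(3,3,B):
RRRRRRRR
RRRRRRRR
RRRYRYRR
RRRBRRRR
RRRRBBBB
RBRRRBBB
RRRRRBBB
RRRRRBBB
RRRRRRRB

Answer: RRRRRRRR
RRRRRRRR
RRRYRYRR
RRRBRRRR
RRRRBBBB
RBRRRBBB
RRRRRBBB
RRRRRBBB
RRRRRRRB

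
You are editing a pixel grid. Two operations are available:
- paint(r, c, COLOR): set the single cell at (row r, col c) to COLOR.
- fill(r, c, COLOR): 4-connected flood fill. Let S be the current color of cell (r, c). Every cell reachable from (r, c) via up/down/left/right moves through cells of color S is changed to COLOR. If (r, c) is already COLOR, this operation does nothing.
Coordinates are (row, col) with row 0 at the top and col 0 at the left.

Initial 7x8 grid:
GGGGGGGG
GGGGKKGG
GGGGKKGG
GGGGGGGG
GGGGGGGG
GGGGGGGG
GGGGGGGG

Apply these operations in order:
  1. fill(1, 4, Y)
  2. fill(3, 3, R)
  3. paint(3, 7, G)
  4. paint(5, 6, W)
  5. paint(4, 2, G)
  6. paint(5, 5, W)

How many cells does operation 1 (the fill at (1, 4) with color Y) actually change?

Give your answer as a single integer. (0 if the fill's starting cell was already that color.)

After op 1 fill(1,4,Y) [4 cells changed]:
GGGGGGGG
GGGGYYGG
GGGGYYGG
GGGGGGGG
GGGGGGGG
GGGGGGGG
GGGGGGGG

Answer: 4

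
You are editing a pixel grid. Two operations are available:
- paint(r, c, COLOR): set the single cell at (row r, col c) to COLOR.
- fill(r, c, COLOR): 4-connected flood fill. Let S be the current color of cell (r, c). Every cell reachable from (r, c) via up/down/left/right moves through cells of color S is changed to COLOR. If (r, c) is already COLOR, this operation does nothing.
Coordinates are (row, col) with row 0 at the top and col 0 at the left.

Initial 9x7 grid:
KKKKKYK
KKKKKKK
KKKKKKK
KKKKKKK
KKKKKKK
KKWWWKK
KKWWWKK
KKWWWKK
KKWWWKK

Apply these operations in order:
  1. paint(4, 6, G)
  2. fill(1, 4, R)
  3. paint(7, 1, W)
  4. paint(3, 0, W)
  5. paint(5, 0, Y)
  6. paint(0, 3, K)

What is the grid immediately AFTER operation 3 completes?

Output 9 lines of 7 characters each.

After op 1 paint(4,6,G):
KKKKKYK
KKKKKKK
KKKKKKK
KKKKKKK
KKKKKKG
KKWWWKK
KKWWWKK
KKWWWKK
KKWWWKK
After op 2 fill(1,4,R) [49 cells changed]:
RRRRRYR
RRRRRRR
RRRRRRR
RRRRRRR
RRRRRRG
RRWWWRR
RRWWWRR
RRWWWRR
RRWWWRR
After op 3 paint(7,1,W):
RRRRRYR
RRRRRRR
RRRRRRR
RRRRRRR
RRRRRRG
RRWWWRR
RRWWWRR
RWWWWRR
RRWWWRR

Answer: RRRRRYR
RRRRRRR
RRRRRRR
RRRRRRR
RRRRRRG
RRWWWRR
RRWWWRR
RWWWWRR
RRWWWRR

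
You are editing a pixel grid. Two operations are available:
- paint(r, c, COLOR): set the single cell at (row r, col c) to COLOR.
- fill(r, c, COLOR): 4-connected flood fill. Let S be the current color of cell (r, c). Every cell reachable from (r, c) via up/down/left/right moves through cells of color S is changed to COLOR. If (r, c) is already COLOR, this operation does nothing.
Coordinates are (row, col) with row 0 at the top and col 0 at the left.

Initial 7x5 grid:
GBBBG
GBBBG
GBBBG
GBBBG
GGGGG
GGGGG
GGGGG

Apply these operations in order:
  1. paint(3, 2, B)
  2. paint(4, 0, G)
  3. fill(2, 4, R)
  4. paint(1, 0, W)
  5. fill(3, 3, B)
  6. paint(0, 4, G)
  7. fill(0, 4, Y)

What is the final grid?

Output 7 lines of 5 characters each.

After op 1 paint(3,2,B):
GBBBG
GBBBG
GBBBG
GBBBG
GGGGG
GGGGG
GGGGG
After op 2 paint(4,0,G):
GBBBG
GBBBG
GBBBG
GBBBG
GGGGG
GGGGG
GGGGG
After op 3 fill(2,4,R) [23 cells changed]:
RBBBR
RBBBR
RBBBR
RBBBR
RRRRR
RRRRR
RRRRR
After op 4 paint(1,0,W):
RBBBR
WBBBR
RBBBR
RBBBR
RRRRR
RRRRR
RRRRR
After op 5 fill(3,3,B) [0 cells changed]:
RBBBR
WBBBR
RBBBR
RBBBR
RRRRR
RRRRR
RRRRR
After op 6 paint(0,4,G):
RBBBG
WBBBR
RBBBR
RBBBR
RRRRR
RRRRR
RRRRR
After op 7 fill(0,4,Y) [1 cells changed]:
RBBBY
WBBBR
RBBBR
RBBBR
RRRRR
RRRRR
RRRRR

Answer: RBBBY
WBBBR
RBBBR
RBBBR
RRRRR
RRRRR
RRRRR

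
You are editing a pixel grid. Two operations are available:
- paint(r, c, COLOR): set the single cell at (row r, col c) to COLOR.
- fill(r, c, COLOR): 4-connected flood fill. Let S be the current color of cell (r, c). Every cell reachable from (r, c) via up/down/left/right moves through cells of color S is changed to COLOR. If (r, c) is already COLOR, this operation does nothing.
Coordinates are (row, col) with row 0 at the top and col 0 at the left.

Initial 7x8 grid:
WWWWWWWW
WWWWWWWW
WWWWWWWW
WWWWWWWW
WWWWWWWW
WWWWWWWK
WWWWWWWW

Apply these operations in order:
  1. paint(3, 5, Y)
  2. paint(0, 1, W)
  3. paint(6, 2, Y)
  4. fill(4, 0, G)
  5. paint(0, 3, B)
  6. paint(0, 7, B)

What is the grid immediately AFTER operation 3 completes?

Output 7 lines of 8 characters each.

After op 1 paint(3,5,Y):
WWWWWWWW
WWWWWWWW
WWWWWWWW
WWWWWYWW
WWWWWWWW
WWWWWWWK
WWWWWWWW
After op 2 paint(0,1,W):
WWWWWWWW
WWWWWWWW
WWWWWWWW
WWWWWYWW
WWWWWWWW
WWWWWWWK
WWWWWWWW
After op 3 paint(6,2,Y):
WWWWWWWW
WWWWWWWW
WWWWWWWW
WWWWWYWW
WWWWWWWW
WWWWWWWK
WWYWWWWW

Answer: WWWWWWWW
WWWWWWWW
WWWWWWWW
WWWWWYWW
WWWWWWWW
WWWWWWWK
WWYWWWWW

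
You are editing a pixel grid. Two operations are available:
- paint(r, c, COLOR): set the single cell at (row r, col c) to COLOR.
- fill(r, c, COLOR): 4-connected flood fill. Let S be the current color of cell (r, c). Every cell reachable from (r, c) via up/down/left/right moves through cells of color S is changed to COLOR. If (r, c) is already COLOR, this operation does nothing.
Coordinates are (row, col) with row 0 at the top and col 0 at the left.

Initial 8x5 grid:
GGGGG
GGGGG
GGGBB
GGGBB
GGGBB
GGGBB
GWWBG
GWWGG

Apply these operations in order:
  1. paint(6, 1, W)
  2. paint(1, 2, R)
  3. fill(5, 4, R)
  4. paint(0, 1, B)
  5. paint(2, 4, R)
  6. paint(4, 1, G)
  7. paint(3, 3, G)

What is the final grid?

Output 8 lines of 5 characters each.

After op 1 paint(6,1,W):
GGGGG
GGGGG
GGGBB
GGGBB
GGGBB
GGGBB
GWWBG
GWWGG
After op 2 paint(1,2,R):
GGGGG
GGRGG
GGGBB
GGGBB
GGGBB
GGGBB
GWWBG
GWWGG
After op 3 fill(5,4,R) [9 cells changed]:
GGGGG
GGRGG
GGGRR
GGGRR
GGGRR
GGGRR
GWWRG
GWWGG
After op 4 paint(0,1,B):
GBGGG
GGRGG
GGGRR
GGGRR
GGGRR
GGGRR
GWWRG
GWWGG
After op 5 paint(2,4,R):
GBGGG
GGRGG
GGGRR
GGGRR
GGGRR
GGGRR
GWWRG
GWWGG
After op 6 paint(4,1,G):
GBGGG
GGRGG
GGGRR
GGGRR
GGGRR
GGGRR
GWWRG
GWWGG
After op 7 paint(3,3,G):
GBGGG
GGRGG
GGGRR
GGGGR
GGGRR
GGGRR
GWWRG
GWWGG

Answer: GBGGG
GGRGG
GGGRR
GGGGR
GGGRR
GGGRR
GWWRG
GWWGG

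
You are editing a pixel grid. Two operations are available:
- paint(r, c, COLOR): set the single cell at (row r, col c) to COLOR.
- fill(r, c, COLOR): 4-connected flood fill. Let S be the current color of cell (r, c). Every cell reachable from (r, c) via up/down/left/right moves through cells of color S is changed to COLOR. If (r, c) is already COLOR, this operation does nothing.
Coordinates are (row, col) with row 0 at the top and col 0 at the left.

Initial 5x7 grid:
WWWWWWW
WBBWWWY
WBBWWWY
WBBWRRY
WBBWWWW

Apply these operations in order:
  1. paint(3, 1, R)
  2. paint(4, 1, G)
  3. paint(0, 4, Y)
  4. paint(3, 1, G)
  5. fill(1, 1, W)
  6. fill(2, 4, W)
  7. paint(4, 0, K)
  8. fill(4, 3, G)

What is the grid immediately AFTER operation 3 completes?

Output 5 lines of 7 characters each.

Answer: WWWWYWW
WBBWWWY
WBBWWWY
WRBWRRY
WGBWWWW

Derivation:
After op 1 paint(3,1,R):
WWWWWWW
WBBWWWY
WBBWWWY
WRBWRRY
WBBWWWW
After op 2 paint(4,1,G):
WWWWWWW
WBBWWWY
WBBWWWY
WRBWRRY
WGBWWWW
After op 3 paint(0,4,Y):
WWWWYWW
WBBWWWY
WBBWWWY
WRBWRRY
WGBWWWW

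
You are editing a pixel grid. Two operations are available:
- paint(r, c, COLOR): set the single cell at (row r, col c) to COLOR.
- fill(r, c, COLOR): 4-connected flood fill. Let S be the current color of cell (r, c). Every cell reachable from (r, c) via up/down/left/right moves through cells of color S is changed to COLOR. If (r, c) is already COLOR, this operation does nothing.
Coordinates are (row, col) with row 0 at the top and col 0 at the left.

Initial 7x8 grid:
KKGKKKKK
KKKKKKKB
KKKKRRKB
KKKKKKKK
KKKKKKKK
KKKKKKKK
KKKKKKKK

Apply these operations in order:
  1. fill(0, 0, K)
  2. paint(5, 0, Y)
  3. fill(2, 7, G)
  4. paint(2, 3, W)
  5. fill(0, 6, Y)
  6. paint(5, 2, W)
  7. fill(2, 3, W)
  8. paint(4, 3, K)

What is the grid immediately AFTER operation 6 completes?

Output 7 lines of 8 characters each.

Answer: YYGYYYYY
YYYYYYYG
YYYWRRYG
YYYYYYYY
YYYYYYYY
YYWYYYYY
YYYYYYYY

Derivation:
After op 1 fill(0,0,K) [0 cells changed]:
KKGKKKKK
KKKKKKKB
KKKKRRKB
KKKKKKKK
KKKKKKKK
KKKKKKKK
KKKKKKKK
After op 2 paint(5,0,Y):
KKGKKKKK
KKKKKKKB
KKKKRRKB
KKKKKKKK
KKKKKKKK
YKKKKKKK
KKKKKKKK
After op 3 fill(2,7,G) [2 cells changed]:
KKGKKKKK
KKKKKKKG
KKKKRRKG
KKKKKKKK
KKKKKKKK
YKKKKKKK
KKKKKKKK
After op 4 paint(2,3,W):
KKGKKKKK
KKKKKKKG
KKKWRRKG
KKKKKKKK
KKKKKKKK
YKKKKKKK
KKKKKKKK
After op 5 fill(0,6,Y) [49 cells changed]:
YYGYYYYY
YYYYYYYG
YYYWRRYG
YYYYYYYY
YYYYYYYY
YYYYYYYY
YYYYYYYY
After op 6 paint(5,2,W):
YYGYYYYY
YYYYYYYG
YYYWRRYG
YYYYYYYY
YYYYYYYY
YYWYYYYY
YYYYYYYY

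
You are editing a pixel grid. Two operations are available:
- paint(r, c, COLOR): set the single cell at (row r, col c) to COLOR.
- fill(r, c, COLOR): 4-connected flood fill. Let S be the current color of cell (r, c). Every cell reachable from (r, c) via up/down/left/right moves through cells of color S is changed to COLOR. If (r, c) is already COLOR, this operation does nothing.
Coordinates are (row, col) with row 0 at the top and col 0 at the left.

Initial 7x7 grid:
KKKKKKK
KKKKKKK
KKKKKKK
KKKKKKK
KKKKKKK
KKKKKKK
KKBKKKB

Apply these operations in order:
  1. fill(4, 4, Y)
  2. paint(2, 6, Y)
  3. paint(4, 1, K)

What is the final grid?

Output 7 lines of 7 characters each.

Answer: YYYYYYY
YYYYYYY
YYYYYYY
YYYYYYY
YKYYYYY
YYYYYYY
YYBYYYB

Derivation:
After op 1 fill(4,4,Y) [47 cells changed]:
YYYYYYY
YYYYYYY
YYYYYYY
YYYYYYY
YYYYYYY
YYYYYYY
YYBYYYB
After op 2 paint(2,6,Y):
YYYYYYY
YYYYYYY
YYYYYYY
YYYYYYY
YYYYYYY
YYYYYYY
YYBYYYB
After op 3 paint(4,1,K):
YYYYYYY
YYYYYYY
YYYYYYY
YYYYYYY
YKYYYYY
YYYYYYY
YYBYYYB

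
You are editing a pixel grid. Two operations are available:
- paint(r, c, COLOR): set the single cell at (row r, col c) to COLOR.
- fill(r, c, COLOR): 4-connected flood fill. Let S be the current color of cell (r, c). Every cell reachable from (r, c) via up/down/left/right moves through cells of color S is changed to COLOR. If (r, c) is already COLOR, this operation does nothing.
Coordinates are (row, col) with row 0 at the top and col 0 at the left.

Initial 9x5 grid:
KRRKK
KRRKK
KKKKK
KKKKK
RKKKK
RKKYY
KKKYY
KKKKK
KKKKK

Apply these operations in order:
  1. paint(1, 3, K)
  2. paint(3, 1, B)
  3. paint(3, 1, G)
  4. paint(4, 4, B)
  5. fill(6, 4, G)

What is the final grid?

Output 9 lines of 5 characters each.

Answer: KRRKK
KRRKK
KKKKK
KGKKK
RKKKB
RKKGG
KKKGG
KKKKK
KKKKK

Derivation:
After op 1 paint(1,3,K):
KRRKK
KRRKK
KKKKK
KKKKK
RKKKK
RKKYY
KKKYY
KKKKK
KKKKK
After op 2 paint(3,1,B):
KRRKK
KRRKK
KKKKK
KBKKK
RKKKK
RKKYY
KKKYY
KKKKK
KKKKK
After op 3 paint(3,1,G):
KRRKK
KRRKK
KKKKK
KGKKK
RKKKK
RKKYY
KKKYY
KKKKK
KKKKK
After op 4 paint(4,4,B):
KRRKK
KRRKK
KKKKK
KGKKK
RKKKB
RKKYY
KKKYY
KKKKK
KKKKK
After op 5 fill(6,4,G) [4 cells changed]:
KRRKK
KRRKK
KKKKK
KGKKK
RKKKB
RKKGG
KKKGG
KKKKK
KKKKK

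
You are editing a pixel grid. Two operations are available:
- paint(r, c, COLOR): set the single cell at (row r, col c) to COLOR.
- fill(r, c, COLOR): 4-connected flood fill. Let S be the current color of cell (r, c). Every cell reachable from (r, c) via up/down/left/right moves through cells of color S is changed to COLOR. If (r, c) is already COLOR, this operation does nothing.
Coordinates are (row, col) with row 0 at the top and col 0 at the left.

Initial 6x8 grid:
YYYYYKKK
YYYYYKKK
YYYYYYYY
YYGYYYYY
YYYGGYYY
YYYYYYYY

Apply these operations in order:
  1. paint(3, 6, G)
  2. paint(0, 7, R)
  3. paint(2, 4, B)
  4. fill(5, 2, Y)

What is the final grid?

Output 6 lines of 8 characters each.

After op 1 paint(3,6,G):
YYYYYKKK
YYYYYKKK
YYYYYYYY
YYGYYYGY
YYYGGYYY
YYYYYYYY
After op 2 paint(0,7,R):
YYYYYKKR
YYYYYKKK
YYYYYYYY
YYGYYYGY
YYYGGYYY
YYYYYYYY
After op 3 paint(2,4,B):
YYYYYKKR
YYYYYKKK
YYYYBYYY
YYGYYYGY
YYYGGYYY
YYYYYYYY
After op 4 fill(5,2,Y) [0 cells changed]:
YYYYYKKR
YYYYYKKK
YYYYBYYY
YYGYYYGY
YYYGGYYY
YYYYYYYY

Answer: YYYYYKKR
YYYYYKKK
YYYYBYYY
YYGYYYGY
YYYGGYYY
YYYYYYYY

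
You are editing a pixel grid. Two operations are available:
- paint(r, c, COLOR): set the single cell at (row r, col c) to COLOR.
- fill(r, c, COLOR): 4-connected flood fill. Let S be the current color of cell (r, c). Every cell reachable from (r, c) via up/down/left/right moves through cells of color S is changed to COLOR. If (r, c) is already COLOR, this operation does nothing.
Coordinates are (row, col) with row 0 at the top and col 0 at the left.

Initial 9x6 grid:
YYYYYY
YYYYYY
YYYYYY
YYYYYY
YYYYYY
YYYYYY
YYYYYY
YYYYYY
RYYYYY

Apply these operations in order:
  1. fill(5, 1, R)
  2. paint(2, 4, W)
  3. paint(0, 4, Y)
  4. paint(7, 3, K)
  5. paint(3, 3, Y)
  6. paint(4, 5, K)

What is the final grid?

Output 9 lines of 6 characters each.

Answer: RRRRYR
RRRRRR
RRRRWR
RRRYRR
RRRRRK
RRRRRR
RRRRRR
RRRKRR
RRRRRR

Derivation:
After op 1 fill(5,1,R) [53 cells changed]:
RRRRRR
RRRRRR
RRRRRR
RRRRRR
RRRRRR
RRRRRR
RRRRRR
RRRRRR
RRRRRR
After op 2 paint(2,4,W):
RRRRRR
RRRRRR
RRRRWR
RRRRRR
RRRRRR
RRRRRR
RRRRRR
RRRRRR
RRRRRR
After op 3 paint(0,4,Y):
RRRRYR
RRRRRR
RRRRWR
RRRRRR
RRRRRR
RRRRRR
RRRRRR
RRRRRR
RRRRRR
After op 4 paint(7,3,K):
RRRRYR
RRRRRR
RRRRWR
RRRRRR
RRRRRR
RRRRRR
RRRRRR
RRRKRR
RRRRRR
After op 5 paint(3,3,Y):
RRRRYR
RRRRRR
RRRRWR
RRRYRR
RRRRRR
RRRRRR
RRRRRR
RRRKRR
RRRRRR
After op 6 paint(4,5,K):
RRRRYR
RRRRRR
RRRRWR
RRRYRR
RRRRRK
RRRRRR
RRRRRR
RRRKRR
RRRRRR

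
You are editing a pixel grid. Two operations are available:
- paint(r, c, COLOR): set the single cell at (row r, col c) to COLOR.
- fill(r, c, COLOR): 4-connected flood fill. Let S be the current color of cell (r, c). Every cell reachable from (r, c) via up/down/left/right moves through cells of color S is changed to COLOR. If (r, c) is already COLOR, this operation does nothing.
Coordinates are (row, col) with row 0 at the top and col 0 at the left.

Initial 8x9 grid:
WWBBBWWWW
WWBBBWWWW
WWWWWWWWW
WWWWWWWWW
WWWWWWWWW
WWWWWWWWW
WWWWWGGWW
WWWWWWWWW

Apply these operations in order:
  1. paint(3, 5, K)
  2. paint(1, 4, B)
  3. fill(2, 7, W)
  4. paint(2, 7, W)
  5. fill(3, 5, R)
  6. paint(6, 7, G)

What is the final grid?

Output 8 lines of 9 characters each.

Answer: WWBBBWWWW
WWBBBWWWW
WWWWWWWWW
WWWWWRWWW
WWWWWWWWW
WWWWWWWWW
WWWWWGGGW
WWWWWWWWW

Derivation:
After op 1 paint(3,5,K):
WWBBBWWWW
WWBBBWWWW
WWWWWWWWW
WWWWWKWWW
WWWWWWWWW
WWWWWWWWW
WWWWWGGWW
WWWWWWWWW
After op 2 paint(1,4,B):
WWBBBWWWW
WWBBBWWWW
WWWWWWWWW
WWWWWKWWW
WWWWWWWWW
WWWWWWWWW
WWWWWGGWW
WWWWWWWWW
After op 3 fill(2,7,W) [0 cells changed]:
WWBBBWWWW
WWBBBWWWW
WWWWWWWWW
WWWWWKWWW
WWWWWWWWW
WWWWWWWWW
WWWWWGGWW
WWWWWWWWW
After op 4 paint(2,7,W):
WWBBBWWWW
WWBBBWWWW
WWWWWWWWW
WWWWWKWWW
WWWWWWWWW
WWWWWWWWW
WWWWWGGWW
WWWWWWWWW
After op 5 fill(3,5,R) [1 cells changed]:
WWBBBWWWW
WWBBBWWWW
WWWWWWWWW
WWWWWRWWW
WWWWWWWWW
WWWWWWWWW
WWWWWGGWW
WWWWWWWWW
After op 6 paint(6,7,G):
WWBBBWWWW
WWBBBWWWW
WWWWWWWWW
WWWWWRWWW
WWWWWWWWW
WWWWWWWWW
WWWWWGGGW
WWWWWWWWW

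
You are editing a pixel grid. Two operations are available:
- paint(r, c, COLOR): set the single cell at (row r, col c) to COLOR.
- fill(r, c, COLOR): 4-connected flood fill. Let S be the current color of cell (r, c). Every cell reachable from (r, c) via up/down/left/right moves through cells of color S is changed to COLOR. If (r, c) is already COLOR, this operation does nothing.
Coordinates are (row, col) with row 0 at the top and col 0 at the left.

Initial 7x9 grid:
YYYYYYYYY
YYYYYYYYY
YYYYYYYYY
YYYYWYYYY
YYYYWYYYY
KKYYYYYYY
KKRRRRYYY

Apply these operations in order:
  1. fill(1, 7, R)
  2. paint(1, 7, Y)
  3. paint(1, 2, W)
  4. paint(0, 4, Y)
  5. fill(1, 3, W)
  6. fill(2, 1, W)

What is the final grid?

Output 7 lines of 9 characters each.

Answer: WWWWYWWWW
WWWWWWWYW
WWWWWWWWW
WWWWWWWWW
WWWWWWWWW
KKWWWWWWW
KKWWWWWWW

Derivation:
After op 1 fill(1,7,R) [53 cells changed]:
RRRRRRRRR
RRRRRRRRR
RRRRRRRRR
RRRRWRRRR
RRRRWRRRR
KKRRRRRRR
KKRRRRRRR
After op 2 paint(1,7,Y):
RRRRRRRRR
RRRRRRRYR
RRRRRRRRR
RRRRWRRRR
RRRRWRRRR
KKRRRRRRR
KKRRRRRRR
After op 3 paint(1,2,W):
RRRRRRRRR
RRWRRRRYR
RRRRRRRRR
RRRRWRRRR
RRRRWRRRR
KKRRRRRRR
KKRRRRRRR
After op 4 paint(0,4,Y):
RRRRYRRRR
RRWRRRRYR
RRRRRRRRR
RRRRWRRRR
RRRRWRRRR
KKRRRRRRR
KKRRRRRRR
After op 5 fill(1,3,W) [54 cells changed]:
WWWWYWWWW
WWWWWWWYW
WWWWWWWWW
WWWWWWWWW
WWWWWWWWW
KKWWWWWWW
KKWWWWWWW
After op 6 fill(2,1,W) [0 cells changed]:
WWWWYWWWW
WWWWWWWYW
WWWWWWWWW
WWWWWWWWW
WWWWWWWWW
KKWWWWWWW
KKWWWWWWW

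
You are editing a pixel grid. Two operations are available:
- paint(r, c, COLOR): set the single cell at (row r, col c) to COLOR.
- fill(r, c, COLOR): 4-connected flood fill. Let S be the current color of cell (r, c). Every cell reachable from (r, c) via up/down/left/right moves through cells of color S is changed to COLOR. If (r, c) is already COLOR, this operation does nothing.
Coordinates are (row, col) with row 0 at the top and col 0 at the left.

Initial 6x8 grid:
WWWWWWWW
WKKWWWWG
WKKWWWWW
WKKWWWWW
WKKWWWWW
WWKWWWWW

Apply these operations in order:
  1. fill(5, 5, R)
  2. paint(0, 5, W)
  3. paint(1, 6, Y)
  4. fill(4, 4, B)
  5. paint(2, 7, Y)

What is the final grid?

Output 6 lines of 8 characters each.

After op 1 fill(5,5,R) [38 cells changed]:
RRRRRRRR
RKKRRRRG
RKKRRRRR
RKKRRRRR
RKKRRRRR
RRKRRRRR
After op 2 paint(0,5,W):
RRRRRWRR
RKKRRRRG
RKKRRRRR
RKKRRRRR
RKKRRRRR
RRKRRRRR
After op 3 paint(1,6,Y):
RRRRRWRR
RKKRRRYG
RKKRRRRR
RKKRRRRR
RKKRRRRR
RRKRRRRR
After op 4 fill(4,4,B) [34 cells changed]:
BBBBBWRR
BKKBBBYG
BKKBBBBB
BKKBBBBB
BKKBBBBB
BBKBBBBB
After op 5 paint(2,7,Y):
BBBBBWRR
BKKBBBYG
BKKBBBBY
BKKBBBBB
BKKBBBBB
BBKBBBBB

Answer: BBBBBWRR
BKKBBBYG
BKKBBBBY
BKKBBBBB
BKKBBBBB
BBKBBBBB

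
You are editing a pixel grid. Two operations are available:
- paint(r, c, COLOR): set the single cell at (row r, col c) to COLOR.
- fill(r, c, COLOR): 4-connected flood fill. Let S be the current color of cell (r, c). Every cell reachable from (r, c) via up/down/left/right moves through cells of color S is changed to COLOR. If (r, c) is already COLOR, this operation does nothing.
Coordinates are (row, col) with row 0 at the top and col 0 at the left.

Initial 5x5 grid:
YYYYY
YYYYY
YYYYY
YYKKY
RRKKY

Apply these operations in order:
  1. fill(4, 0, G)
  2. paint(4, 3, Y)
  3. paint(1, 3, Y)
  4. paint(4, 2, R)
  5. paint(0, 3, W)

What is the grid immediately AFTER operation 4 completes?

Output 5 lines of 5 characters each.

Answer: YYYYY
YYYYY
YYYYY
YYKKY
GGRYY

Derivation:
After op 1 fill(4,0,G) [2 cells changed]:
YYYYY
YYYYY
YYYYY
YYKKY
GGKKY
After op 2 paint(4,3,Y):
YYYYY
YYYYY
YYYYY
YYKKY
GGKYY
After op 3 paint(1,3,Y):
YYYYY
YYYYY
YYYYY
YYKKY
GGKYY
After op 4 paint(4,2,R):
YYYYY
YYYYY
YYYYY
YYKKY
GGRYY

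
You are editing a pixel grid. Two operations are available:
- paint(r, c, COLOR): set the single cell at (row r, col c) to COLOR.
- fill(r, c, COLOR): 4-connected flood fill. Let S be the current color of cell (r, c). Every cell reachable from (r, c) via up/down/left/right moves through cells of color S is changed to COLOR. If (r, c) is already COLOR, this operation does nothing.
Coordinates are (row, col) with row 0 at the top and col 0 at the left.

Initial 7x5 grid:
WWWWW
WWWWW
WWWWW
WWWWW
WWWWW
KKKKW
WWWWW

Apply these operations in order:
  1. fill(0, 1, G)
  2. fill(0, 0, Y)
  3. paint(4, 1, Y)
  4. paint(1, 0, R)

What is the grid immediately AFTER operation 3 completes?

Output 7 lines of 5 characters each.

Answer: YYYYY
YYYYY
YYYYY
YYYYY
YYYYY
KKKKY
YYYYY

Derivation:
After op 1 fill(0,1,G) [31 cells changed]:
GGGGG
GGGGG
GGGGG
GGGGG
GGGGG
KKKKG
GGGGG
After op 2 fill(0,0,Y) [31 cells changed]:
YYYYY
YYYYY
YYYYY
YYYYY
YYYYY
KKKKY
YYYYY
After op 3 paint(4,1,Y):
YYYYY
YYYYY
YYYYY
YYYYY
YYYYY
KKKKY
YYYYY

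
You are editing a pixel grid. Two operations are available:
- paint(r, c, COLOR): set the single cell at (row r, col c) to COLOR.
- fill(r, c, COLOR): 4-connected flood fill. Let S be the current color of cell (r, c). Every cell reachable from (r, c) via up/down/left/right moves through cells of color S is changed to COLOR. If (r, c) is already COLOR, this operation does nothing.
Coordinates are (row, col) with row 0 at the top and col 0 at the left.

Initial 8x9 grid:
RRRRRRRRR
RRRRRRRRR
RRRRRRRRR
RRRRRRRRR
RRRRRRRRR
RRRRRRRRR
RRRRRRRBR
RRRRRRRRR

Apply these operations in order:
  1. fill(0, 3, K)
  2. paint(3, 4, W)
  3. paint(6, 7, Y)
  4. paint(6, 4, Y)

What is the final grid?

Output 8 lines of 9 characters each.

After op 1 fill(0,3,K) [71 cells changed]:
KKKKKKKKK
KKKKKKKKK
KKKKKKKKK
KKKKKKKKK
KKKKKKKKK
KKKKKKKKK
KKKKKKKBK
KKKKKKKKK
After op 2 paint(3,4,W):
KKKKKKKKK
KKKKKKKKK
KKKKKKKKK
KKKKWKKKK
KKKKKKKKK
KKKKKKKKK
KKKKKKKBK
KKKKKKKKK
After op 3 paint(6,7,Y):
KKKKKKKKK
KKKKKKKKK
KKKKKKKKK
KKKKWKKKK
KKKKKKKKK
KKKKKKKKK
KKKKKKKYK
KKKKKKKKK
After op 4 paint(6,4,Y):
KKKKKKKKK
KKKKKKKKK
KKKKKKKKK
KKKKWKKKK
KKKKKKKKK
KKKKKKKKK
KKKKYKKYK
KKKKKKKKK

Answer: KKKKKKKKK
KKKKKKKKK
KKKKKKKKK
KKKKWKKKK
KKKKKKKKK
KKKKKKKKK
KKKKYKKYK
KKKKKKKKK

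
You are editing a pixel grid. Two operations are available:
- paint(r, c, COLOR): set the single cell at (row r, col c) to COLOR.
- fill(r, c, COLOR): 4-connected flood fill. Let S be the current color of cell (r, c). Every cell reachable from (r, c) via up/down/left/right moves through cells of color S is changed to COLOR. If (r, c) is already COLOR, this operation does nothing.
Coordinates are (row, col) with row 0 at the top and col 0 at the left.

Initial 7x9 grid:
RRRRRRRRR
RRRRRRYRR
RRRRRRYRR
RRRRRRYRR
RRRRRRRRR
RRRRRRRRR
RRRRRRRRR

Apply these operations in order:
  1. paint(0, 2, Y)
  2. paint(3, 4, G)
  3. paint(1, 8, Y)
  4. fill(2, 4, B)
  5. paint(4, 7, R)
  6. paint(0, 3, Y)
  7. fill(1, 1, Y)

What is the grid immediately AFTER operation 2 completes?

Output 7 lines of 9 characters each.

After op 1 paint(0,2,Y):
RRYRRRRRR
RRRRRRYRR
RRRRRRYRR
RRRRRRYRR
RRRRRRRRR
RRRRRRRRR
RRRRRRRRR
After op 2 paint(3,4,G):
RRYRRRRRR
RRRRRRYRR
RRRRRRYRR
RRRRGRYRR
RRRRRRRRR
RRRRRRRRR
RRRRRRRRR

Answer: RRYRRRRRR
RRRRRRYRR
RRRRRRYRR
RRRRGRYRR
RRRRRRRRR
RRRRRRRRR
RRRRRRRRR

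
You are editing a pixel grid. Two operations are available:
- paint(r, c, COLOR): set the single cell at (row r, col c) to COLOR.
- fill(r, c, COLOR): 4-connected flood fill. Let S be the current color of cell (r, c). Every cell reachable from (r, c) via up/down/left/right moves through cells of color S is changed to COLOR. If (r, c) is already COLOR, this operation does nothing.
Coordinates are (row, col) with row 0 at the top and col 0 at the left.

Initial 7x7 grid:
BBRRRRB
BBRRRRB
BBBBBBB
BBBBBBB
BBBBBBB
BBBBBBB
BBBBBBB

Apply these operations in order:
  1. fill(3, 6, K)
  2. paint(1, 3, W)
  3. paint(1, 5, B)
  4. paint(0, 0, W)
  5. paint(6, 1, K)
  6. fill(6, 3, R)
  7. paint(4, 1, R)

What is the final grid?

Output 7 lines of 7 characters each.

After op 1 fill(3,6,K) [41 cells changed]:
KKRRRRK
KKRRRRK
KKKKKKK
KKKKKKK
KKKKKKK
KKKKKKK
KKKKKKK
After op 2 paint(1,3,W):
KKRRRRK
KKRWRRK
KKKKKKK
KKKKKKK
KKKKKKK
KKKKKKK
KKKKKKK
After op 3 paint(1,5,B):
KKRRRRK
KKRWRBK
KKKKKKK
KKKKKKK
KKKKKKK
KKKKKKK
KKKKKKK
After op 4 paint(0,0,W):
WKRRRRK
KKRWRBK
KKKKKKK
KKKKKKK
KKKKKKK
KKKKKKK
KKKKKKK
After op 5 paint(6,1,K):
WKRRRRK
KKRWRBK
KKKKKKK
KKKKKKK
KKKKKKK
KKKKKKK
KKKKKKK
After op 6 fill(6,3,R) [40 cells changed]:
WRRRRRR
RRRWRBR
RRRRRRR
RRRRRRR
RRRRRRR
RRRRRRR
RRRRRRR
After op 7 paint(4,1,R):
WRRRRRR
RRRWRBR
RRRRRRR
RRRRRRR
RRRRRRR
RRRRRRR
RRRRRRR

Answer: WRRRRRR
RRRWRBR
RRRRRRR
RRRRRRR
RRRRRRR
RRRRRRR
RRRRRRR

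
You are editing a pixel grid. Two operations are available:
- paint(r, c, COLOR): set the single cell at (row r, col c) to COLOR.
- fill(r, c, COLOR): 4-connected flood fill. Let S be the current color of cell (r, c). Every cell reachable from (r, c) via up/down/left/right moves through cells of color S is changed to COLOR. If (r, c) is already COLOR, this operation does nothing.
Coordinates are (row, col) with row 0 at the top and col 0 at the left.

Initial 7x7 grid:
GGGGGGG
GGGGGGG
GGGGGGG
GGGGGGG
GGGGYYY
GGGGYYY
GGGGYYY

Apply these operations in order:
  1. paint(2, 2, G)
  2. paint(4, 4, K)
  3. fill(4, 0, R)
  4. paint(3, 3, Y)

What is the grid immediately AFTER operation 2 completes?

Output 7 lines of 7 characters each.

Answer: GGGGGGG
GGGGGGG
GGGGGGG
GGGGGGG
GGGGKYY
GGGGYYY
GGGGYYY

Derivation:
After op 1 paint(2,2,G):
GGGGGGG
GGGGGGG
GGGGGGG
GGGGGGG
GGGGYYY
GGGGYYY
GGGGYYY
After op 2 paint(4,4,K):
GGGGGGG
GGGGGGG
GGGGGGG
GGGGGGG
GGGGKYY
GGGGYYY
GGGGYYY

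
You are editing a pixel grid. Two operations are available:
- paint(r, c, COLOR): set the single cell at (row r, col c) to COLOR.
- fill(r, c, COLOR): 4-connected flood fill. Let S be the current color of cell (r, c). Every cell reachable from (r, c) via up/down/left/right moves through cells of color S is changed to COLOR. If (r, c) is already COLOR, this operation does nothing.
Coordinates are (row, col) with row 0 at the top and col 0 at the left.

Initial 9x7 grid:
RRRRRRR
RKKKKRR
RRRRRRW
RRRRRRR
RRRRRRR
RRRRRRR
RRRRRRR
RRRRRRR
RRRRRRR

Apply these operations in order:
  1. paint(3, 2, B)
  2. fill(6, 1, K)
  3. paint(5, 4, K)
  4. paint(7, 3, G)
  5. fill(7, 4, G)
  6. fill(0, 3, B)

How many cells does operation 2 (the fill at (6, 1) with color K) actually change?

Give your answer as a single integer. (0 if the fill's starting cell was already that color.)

After op 1 paint(3,2,B):
RRRRRRR
RKKKKRR
RRRRRRW
RRBRRRR
RRRRRRR
RRRRRRR
RRRRRRR
RRRRRRR
RRRRRRR
After op 2 fill(6,1,K) [57 cells changed]:
KKKKKKK
KKKKKKK
KKKKKKW
KKBKKKK
KKKKKKK
KKKKKKK
KKKKKKK
KKKKKKK
KKKKKKK

Answer: 57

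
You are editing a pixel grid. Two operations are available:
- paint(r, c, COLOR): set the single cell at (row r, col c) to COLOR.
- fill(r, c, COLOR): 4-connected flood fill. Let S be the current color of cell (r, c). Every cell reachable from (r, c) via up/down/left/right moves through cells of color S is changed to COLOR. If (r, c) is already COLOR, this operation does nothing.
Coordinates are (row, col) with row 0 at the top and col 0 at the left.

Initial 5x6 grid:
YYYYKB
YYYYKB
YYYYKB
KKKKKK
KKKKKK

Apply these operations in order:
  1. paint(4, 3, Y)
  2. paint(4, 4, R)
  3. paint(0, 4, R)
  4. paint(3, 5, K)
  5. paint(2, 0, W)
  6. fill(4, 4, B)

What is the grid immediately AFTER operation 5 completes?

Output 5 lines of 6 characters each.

Answer: YYYYRB
YYYYKB
WYYYKB
KKKKKK
KKKYRK

Derivation:
After op 1 paint(4,3,Y):
YYYYKB
YYYYKB
YYYYKB
KKKKKK
KKKYKK
After op 2 paint(4,4,R):
YYYYKB
YYYYKB
YYYYKB
KKKKKK
KKKYRK
After op 3 paint(0,4,R):
YYYYRB
YYYYKB
YYYYKB
KKKKKK
KKKYRK
After op 4 paint(3,5,K):
YYYYRB
YYYYKB
YYYYKB
KKKKKK
KKKYRK
After op 5 paint(2,0,W):
YYYYRB
YYYYKB
WYYYKB
KKKKKK
KKKYRK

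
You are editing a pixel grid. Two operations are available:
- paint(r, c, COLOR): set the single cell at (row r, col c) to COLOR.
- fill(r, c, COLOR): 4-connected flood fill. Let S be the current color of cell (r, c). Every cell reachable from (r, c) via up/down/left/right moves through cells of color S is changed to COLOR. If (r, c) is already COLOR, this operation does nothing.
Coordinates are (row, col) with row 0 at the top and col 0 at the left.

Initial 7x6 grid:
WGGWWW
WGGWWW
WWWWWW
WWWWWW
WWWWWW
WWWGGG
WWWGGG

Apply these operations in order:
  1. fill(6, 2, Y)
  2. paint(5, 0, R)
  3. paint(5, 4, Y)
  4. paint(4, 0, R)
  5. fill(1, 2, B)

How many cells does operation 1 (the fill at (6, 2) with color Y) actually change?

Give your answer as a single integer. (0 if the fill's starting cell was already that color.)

Answer: 32

Derivation:
After op 1 fill(6,2,Y) [32 cells changed]:
YGGYYY
YGGYYY
YYYYYY
YYYYYY
YYYYYY
YYYGGG
YYYGGG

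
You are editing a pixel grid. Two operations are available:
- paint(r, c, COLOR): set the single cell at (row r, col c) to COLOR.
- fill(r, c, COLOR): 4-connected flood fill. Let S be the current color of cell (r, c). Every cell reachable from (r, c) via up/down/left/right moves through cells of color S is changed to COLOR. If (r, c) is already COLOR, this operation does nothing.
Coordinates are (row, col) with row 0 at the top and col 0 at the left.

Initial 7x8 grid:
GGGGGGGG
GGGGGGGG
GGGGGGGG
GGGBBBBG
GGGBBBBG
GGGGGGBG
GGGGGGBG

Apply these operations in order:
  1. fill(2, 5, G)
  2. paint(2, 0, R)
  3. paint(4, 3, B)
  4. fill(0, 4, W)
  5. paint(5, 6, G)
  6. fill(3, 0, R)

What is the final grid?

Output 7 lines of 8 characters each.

After op 1 fill(2,5,G) [0 cells changed]:
GGGGGGGG
GGGGGGGG
GGGGGGGG
GGGBBBBG
GGGBBBBG
GGGGGGBG
GGGGGGBG
After op 2 paint(2,0,R):
GGGGGGGG
GGGGGGGG
RGGGGGGG
GGGBBBBG
GGGBBBBG
GGGGGGBG
GGGGGGBG
After op 3 paint(4,3,B):
GGGGGGGG
GGGGGGGG
RGGGGGGG
GGGBBBBG
GGGBBBBG
GGGGGGBG
GGGGGGBG
After op 4 fill(0,4,W) [45 cells changed]:
WWWWWWWW
WWWWWWWW
RWWWWWWW
WWWBBBBW
WWWBBBBW
WWWWWWBW
WWWWWWBW
After op 5 paint(5,6,G):
WWWWWWWW
WWWWWWWW
RWWWWWWW
WWWBBBBW
WWWBBBBW
WWWWWWGW
WWWWWWBW
After op 6 fill(3,0,R) [45 cells changed]:
RRRRRRRR
RRRRRRRR
RRRRRRRR
RRRBBBBR
RRRBBBBR
RRRRRRGR
RRRRRRBR

Answer: RRRRRRRR
RRRRRRRR
RRRRRRRR
RRRBBBBR
RRRBBBBR
RRRRRRGR
RRRRRRBR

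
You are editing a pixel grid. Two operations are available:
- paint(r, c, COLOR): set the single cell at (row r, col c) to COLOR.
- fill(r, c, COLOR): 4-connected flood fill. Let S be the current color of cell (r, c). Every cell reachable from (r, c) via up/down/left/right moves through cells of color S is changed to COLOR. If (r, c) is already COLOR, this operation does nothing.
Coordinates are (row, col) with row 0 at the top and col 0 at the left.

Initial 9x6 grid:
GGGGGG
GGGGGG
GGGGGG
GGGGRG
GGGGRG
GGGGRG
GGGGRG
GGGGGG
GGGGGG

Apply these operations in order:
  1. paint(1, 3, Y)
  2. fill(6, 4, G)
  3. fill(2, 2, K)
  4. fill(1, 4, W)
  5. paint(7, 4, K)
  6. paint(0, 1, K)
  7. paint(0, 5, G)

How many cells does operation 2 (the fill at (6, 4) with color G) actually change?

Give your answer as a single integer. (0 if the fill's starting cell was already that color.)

After op 1 paint(1,3,Y):
GGGGGG
GGGYGG
GGGGGG
GGGGRG
GGGGRG
GGGGRG
GGGGRG
GGGGGG
GGGGGG
After op 2 fill(6,4,G) [4 cells changed]:
GGGGGG
GGGYGG
GGGGGG
GGGGGG
GGGGGG
GGGGGG
GGGGGG
GGGGGG
GGGGGG

Answer: 4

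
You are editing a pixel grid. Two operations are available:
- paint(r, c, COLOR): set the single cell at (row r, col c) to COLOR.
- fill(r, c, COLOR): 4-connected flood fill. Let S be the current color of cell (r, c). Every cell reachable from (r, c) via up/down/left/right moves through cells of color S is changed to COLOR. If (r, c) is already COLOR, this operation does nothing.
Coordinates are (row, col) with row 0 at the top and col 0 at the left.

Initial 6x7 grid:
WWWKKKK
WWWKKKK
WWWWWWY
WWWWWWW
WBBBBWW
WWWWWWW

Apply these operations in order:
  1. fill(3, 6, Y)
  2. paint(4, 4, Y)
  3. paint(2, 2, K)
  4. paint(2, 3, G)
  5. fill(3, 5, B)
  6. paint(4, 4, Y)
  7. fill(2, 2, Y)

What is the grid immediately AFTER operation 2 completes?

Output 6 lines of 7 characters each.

Answer: YYYKKKK
YYYKKKK
YYYYYYY
YYYYYYY
YBBBYYY
YYYYYYY

Derivation:
After op 1 fill(3,6,Y) [29 cells changed]:
YYYKKKK
YYYKKKK
YYYYYYY
YYYYYYY
YBBBBYY
YYYYYYY
After op 2 paint(4,4,Y):
YYYKKKK
YYYKKKK
YYYYYYY
YYYYYYY
YBBBYYY
YYYYYYY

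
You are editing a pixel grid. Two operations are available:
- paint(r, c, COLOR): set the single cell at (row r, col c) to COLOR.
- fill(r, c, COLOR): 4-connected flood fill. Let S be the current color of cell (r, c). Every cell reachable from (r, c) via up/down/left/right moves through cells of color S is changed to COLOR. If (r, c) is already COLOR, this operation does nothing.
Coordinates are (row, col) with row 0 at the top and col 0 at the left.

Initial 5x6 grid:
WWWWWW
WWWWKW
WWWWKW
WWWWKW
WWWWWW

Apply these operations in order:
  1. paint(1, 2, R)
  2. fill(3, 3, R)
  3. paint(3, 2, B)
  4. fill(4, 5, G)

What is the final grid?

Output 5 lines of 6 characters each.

After op 1 paint(1,2,R):
WWWWWW
WWRWKW
WWWWKW
WWWWKW
WWWWWW
After op 2 fill(3,3,R) [26 cells changed]:
RRRRRR
RRRRKR
RRRRKR
RRRRKR
RRRRRR
After op 3 paint(3,2,B):
RRRRRR
RRRRKR
RRRRKR
RRBRKR
RRRRRR
After op 4 fill(4,5,G) [26 cells changed]:
GGGGGG
GGGGKG
GGGGKG
GGBGKG
GGGGGG

Answer: GGGGGG
GGGGKG
GGGGKG
GGBGKG
GGGGGG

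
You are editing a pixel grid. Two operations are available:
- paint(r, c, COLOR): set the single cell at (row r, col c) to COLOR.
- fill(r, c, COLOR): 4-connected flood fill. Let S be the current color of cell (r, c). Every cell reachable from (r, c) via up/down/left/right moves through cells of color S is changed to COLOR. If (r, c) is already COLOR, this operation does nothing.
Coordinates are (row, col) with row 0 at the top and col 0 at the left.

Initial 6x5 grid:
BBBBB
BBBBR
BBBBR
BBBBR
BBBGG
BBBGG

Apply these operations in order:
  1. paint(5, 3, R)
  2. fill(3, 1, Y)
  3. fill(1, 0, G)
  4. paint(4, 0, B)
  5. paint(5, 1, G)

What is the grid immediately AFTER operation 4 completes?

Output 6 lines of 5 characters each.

After op 1 paint(5,3,R):
BBBBB
BBBBR
BBBBR
BBBBR
BBBGG
BBBRG
After op 2 fill(3,1,Y) [23 cells changed]:
YYYYY
YYYYR
YYYYR
YYYYR
YYYGG
YYYRG
After op 3 fill(1,0,G) [23 cells changed]:
GGGGG
GGGGR
GGGGR
GGGGR
GGGGG
GGGRG
After op 4 paint(4,0,B):
GGGGG
GGGGR
GGGGR
GGGGR
BGGGG
GGGRG

Answer: GGGGG
GGGGR
GGGGR
GGGGR
BGGGG
GGGRG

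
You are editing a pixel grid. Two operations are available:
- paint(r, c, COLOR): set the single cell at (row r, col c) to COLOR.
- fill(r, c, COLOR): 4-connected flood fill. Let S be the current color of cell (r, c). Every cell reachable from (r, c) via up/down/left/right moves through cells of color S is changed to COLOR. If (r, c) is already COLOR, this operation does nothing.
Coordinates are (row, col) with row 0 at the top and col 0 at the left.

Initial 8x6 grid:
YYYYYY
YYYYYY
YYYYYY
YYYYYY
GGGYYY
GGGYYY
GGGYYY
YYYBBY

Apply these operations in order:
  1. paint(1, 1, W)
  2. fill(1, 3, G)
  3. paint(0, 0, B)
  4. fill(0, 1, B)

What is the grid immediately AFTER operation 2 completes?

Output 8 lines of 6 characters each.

Answer: GGGGGG
GWGGGG
GGGGGG
GGGGGG
GGGGGG
GGGGGG
GGGGGG
YYYBBG

Derivation:
After op 1 paint(1,1,W):
YYYYYY
YWYYYY
YYYYYY
YYYYYY
GGGYYY
GGGYYY
GGGYYY
YYYBBY
After op 2 fill(1,3,G) [33 cells changed]:
GGGGGG
GWGGGG
GGGGGG
GGGGGG
GGGGGG
GGGGGG
GGGGGG
YYYBBG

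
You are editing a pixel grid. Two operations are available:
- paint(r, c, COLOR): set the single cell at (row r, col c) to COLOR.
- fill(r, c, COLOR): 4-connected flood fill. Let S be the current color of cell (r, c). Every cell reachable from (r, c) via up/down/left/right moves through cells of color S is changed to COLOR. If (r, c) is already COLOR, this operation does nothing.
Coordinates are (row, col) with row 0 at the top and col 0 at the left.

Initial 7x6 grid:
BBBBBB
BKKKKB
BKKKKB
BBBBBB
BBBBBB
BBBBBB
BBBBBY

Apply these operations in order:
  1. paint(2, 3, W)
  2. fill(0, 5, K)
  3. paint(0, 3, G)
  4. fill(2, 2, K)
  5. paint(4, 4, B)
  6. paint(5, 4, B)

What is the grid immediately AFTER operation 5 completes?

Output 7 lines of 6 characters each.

Answer: KKKGKK
KKKKKK
KKKWKK
KKKKKK
KKKKBK
KKKKKK
KKKKKY

Derivation:
After op 1 paint(2,3,W):
BBBBBB
BKKKKB
BKKWKB
BBBBBB
BBBBBB
BBBBBB
BBBBBY
After op 2 fill(0,5,K) [33 cells changed]:
KKKKKK
KKKKKK
KKKWKK
KKKKKK
KKKKKK
KKKKKK
KKKKKY
After op 3 paint(0,3,G):
KKKGKK
KKKKKK
KKKWKK
KKKKKK
KKKKKK
KKKKKK
KKKKKY
After op 4 fill(2,2,K) [0 cells changed]:
KKKGKK
KKKKKK
KKKWKK
KKKKKK
KKKKKK
KKKKKK
KKKKKY
After op 5 paint(4,4,B):
KKKGKK
KKKKKK
KKKWKK
KKKKKK
KKKKBK
KKKKKK
KKKKKY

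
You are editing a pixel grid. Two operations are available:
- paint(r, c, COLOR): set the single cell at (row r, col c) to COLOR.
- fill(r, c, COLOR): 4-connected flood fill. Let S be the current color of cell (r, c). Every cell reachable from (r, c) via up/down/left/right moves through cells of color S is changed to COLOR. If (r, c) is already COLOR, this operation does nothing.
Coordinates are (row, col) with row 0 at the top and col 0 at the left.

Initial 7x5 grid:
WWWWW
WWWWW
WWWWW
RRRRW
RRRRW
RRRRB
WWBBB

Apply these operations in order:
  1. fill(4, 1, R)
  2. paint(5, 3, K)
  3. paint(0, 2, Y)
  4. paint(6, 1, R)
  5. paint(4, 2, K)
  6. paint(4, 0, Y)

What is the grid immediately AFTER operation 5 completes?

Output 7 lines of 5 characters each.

After op 1 fill(4,1,R) [0 cells changed]:
WWWWW
WWWWW
WWWWW
RRRRW
RRRRW
RRRRB
WWBBB
After op 2 paint(5,3,K):
WWWWW
WWWWW
WWWWW
RRRRW
RRRRW
RRRKB
WWBBB
After op 3 paint(0,2,Y):
WWYWW
WWWWW
WWWWW
RRRRW
RRRRW
RRRKB
WWBBB
After op 4 paint(6,1,R):
WWYWW
WWWWW
WWWWW
RRRRW
RRRRW
RRRKB
WRBBB
After op 5 paint(4,2,K):
WWYWW
WWWWW
WWWWW
RRRRW
RRKRW
RRRKB
WRBBB

Answer: WWYWW
WWWWW
WWWWW
RRRRW
RRKRW
RRRKB
WRBBB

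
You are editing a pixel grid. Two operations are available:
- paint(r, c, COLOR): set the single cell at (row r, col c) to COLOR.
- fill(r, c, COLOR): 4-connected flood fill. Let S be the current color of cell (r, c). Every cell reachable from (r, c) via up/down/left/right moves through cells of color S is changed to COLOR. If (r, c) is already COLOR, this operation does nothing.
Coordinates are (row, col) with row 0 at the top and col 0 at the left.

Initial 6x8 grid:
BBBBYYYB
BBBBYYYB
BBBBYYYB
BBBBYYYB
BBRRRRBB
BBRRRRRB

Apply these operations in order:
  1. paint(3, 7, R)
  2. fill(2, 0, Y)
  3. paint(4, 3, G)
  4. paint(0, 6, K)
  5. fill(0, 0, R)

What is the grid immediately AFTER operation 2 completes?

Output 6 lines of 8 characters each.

Answer: YYYYYYYB
YYYYYYYB
YYYYYYYB
YYYYYYYR
YYRRRRBB
YYRRRRRB

Derivation:
After op 1 paint(3,7,R):
BBBBYYYB
BBBBYYYB
BBBBYYYB
BBBBYYYR
BBRRRRBB
BBRRRRRB
After op 2 fill(2,0,Y) [20 cells changed]:
YYYYYYYB
YYYYYYYB
YYYYYYYB
YYYYYYYR
YYRRRRBB
YYRRRRRB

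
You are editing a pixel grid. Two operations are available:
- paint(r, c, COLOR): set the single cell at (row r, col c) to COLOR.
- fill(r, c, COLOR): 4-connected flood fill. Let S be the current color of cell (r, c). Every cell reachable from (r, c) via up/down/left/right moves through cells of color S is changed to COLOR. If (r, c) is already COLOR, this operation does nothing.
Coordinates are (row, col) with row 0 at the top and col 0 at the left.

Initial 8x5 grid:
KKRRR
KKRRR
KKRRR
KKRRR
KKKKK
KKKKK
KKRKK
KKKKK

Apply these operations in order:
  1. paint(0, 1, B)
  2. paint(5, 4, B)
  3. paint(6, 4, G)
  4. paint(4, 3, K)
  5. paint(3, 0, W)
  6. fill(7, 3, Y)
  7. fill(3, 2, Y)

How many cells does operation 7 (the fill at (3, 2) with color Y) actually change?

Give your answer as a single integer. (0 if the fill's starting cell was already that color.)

Answer: 12

Derivation:
After op 1 paint(0,1,B):
KBRRR
KKRRR
KKRRR
KKRRR
KKKKK
KKKKK
KKRKK
KKKKK
After op 2 paint(5,4,B):
KBRRR
KKRRR
KKRRR
KKRRR
KKKKK
KKKKB
KKRKK
KKKKK
After op 3 paint(6,4,G):
KBRRR
KKRRR
KKRRR
KKRRR
KKKKK
KKKKB
KKRKG
KKKKK
After op 4 paint(4,3,K):
KBRRR
KKRRR
KKRRR
KKRRR
KKKKK
KKKKB
KKRKG
KKKKK
After op 5 paint(3,0,W):
KBRRR
KKRRR
KKRRR
WKRRR
KKKKK
KKKKB
KKRKG
KKKKK
After op 6 fill(7,3,Y) [23 cells changed]:
YBRRR
YYRRR
YYRRR
WYRRR
YYYYY
YYYYB
YYRYG
YYYYY
After op 7 fill(3,2,Y) [12 cells changed]:
YBYYY
YYYYY
YYYYY
WYYYY
YYYYY
YYYYB
YYRYG
YYYYY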